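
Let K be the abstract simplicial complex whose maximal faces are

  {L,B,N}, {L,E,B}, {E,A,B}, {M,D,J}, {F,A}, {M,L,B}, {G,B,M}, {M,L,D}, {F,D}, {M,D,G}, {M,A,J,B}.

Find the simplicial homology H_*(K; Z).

We work with the vertex ordering A < B < D < E < F < G < J < L < M < N. The simplices of K, each written with vertices in increasing order, are:

  0-simplices (10): A, B, D, E, F, G, J, L, M, N
  1-simplices (21): AB, AE, AF, AJ, AM, BE, BG, BJ, BL, BM, BN, DF, DG, DJ, DL, DM, EL, GM, JM, LM, LN
  2-simplices (12): ABE, ABJ, ABM, AJM, BEL, BGM, BJM, BLM, BLN, DGM, DJM, DLM
  3-simplices (1): ABJM

giving chain groups C_0 ≅ Z^10, C_1 ≅ Z^21, C_2 ≅ Z^12, C_3 ≅ Z^1.

∂_1: C_1 → C_0 maps an edge to its endpoints' difference, ∂[p,q] = q − p.
The 10×21 boundary matrix has rank 9 and Smith normal form diag(1,1,1,1,1,1,1,1,1).

The boundary map ∂_2: C_2 → C_1 sends each 2-simplex [p,q,r] to [q,r] − [p,r] + [p,q]. For instance
  ∂BJM = JM − BM + BJ,
  ∂DGM = GM − DM + DG.
This gives a 21×12 integer matrix of rank 11; reducing to Smith normal form yields diagonal entries (1,1,1,1,1,1,1,1,1,1,1).

Boundary ∂_3: C_3 → C_2 sends each 3-simplex σ to the alternating sum Σ_i (−1)^i (σ with its i-th vertex removed). For instance
  ∂ABJM = BJM − AJM + ABM − ABJ.
The 12×1 boundary matrix has rank 1 and Smith normal form diag(1).

Now H_k = ker ∂_k / im ∂_{k+1}, so:

  H_0: rank C_0 − rank ∂_1 = 10 − 9 = 1, and the invariant factors of ∂_1 are all 1, so H_0 ≅ Z.
  H_1: rank ker ∂_1 − rank ∂_2 = (21 − 9) − 11 = 1, and the invariant factors of ∂_2 are all 1, so H_1 ≅ Z.
  H_2: rank ker ∂_2 − rank ∂_3 = (12 − 11) − 1 = 0, and the invariant factors of ∂_3 are all 1, so H_2 ≅ 0.
  H_3: rank ker ∂_3 − rank ∂_4 = (1 − 1) − 0 = 0, and there is no ∂_4, so H_3 ≅ 0.

As a check, the Euler characteristic is 10 − 21 + 12 − 1 = 0, which agrees with 1 − 1 + 0 − 0 = 0.

H_0 = Z,  H_1 = Z,  H_2 = 0,  H_3 = 0.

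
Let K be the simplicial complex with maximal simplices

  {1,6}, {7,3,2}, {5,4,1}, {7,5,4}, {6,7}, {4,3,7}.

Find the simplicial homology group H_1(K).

H_1 = Z.

Fix the vertex order 1 < 2 < 3 < 4 < 5 < 6 < 7 and write every simplex with vertices in increasing order. Then dim K = 2 and the simplices of K are:

  0-simplices (7): [1], [2], [3], [4], [5], [6], [7]
  1-simplices (11): [1,4], [1,5], [1,6], [2,3], [2,7], [3,4], [3,7], [4,5], [4,7], [5,7], [6,7]
  2-simplices (4): [1,4,5], [2,3,7], [3,4,7], [4,5,7]

Hence C_0 ≅ Z^7, C_1 ≅ Z^11, C_2 ≅ Z^4.

∂_1: C_1 → C_0 is given by ∂[p,q] = [q] − [p].
The 7×11 boundary matrix has rank 6 and Smith normal form diag(1,1,1,1,1,1).

The boundary map ∂_2: C_2 → C_1 maps a triangle to the signed sum of its edges. For instance
  ∂[2,3,7] = [3,7] − [2,7] + [2,3],
  ∂[3,4,7] = [4,7] − [3,7] + [3,4].
As a 11×4 matrix over Z this has rank 4, with invariant factors (1,1,1,1).

Now H_k = ker ∂_k / im ∂_{k+1}, so:

  H_1: rank ker ∂_1 − rank ∂_2 = (11 − 6) − 4 = 1, and the invariant factors of ∂_2 are all 1, so H_1 ≅ Z.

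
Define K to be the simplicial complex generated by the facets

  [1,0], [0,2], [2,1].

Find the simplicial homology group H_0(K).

H_0 = Z.

We work with the vertex ordering 0 < 1 < 2. The simplices of K, each written with vertices in increasing order, are:

  0-simplices (3): [0], [1], [2]
  1-simplices (3): [0,1], [0,2], [1,2]

giving chain groups C_0 ≅ Z^3, C_1 ≅ Z^3.

Boundary ∂_1: C_1 → C_0 is given by ∂[p,q] = [q] − [p]. For instance
  ∂[0,1] = [1] − [0].
The 3×3 boundary matrix has rank 2 and Smith normal form diag(1,1).

From H_k ≅ ker(∂_k) / im(∂_{k+1}) we obtain:

  H_0: rank C_0 − rank ∂_1 = 3 − 2 = 1, and the invariant factors of ∂_1 are all 1, so H_0 ≅ Z.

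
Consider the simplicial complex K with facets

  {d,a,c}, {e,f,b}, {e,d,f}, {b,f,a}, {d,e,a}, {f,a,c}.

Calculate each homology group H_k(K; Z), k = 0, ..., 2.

We work with the vertex ordering a < b < c < d < e < f. The simplices of K, each written with vertices in increasing order, are:

  0-simplices (6): a, b, c, d, e, f
  1-simplices (12): ab, ac, ad, ae, af, be, bf, cd, cf, de, df, ef
  2-simplices (6): abf, acd, acf, ade, bef, def

giving chain groups C_0 ≅ Z^6, C_1 ≅ Z^12, C_2 ≅ Z^6.

∂_1: C_1 → C_0 maps an edge to its endpoints' difference, ∂[p,q] = q − p. For instance
  ∂df = f − d.
This gives a 6×12 integer matrix of rank 5; reducing to Smith normal form yields diagonal entries (1,1,1,1,1).

Boundary ∂_2: C_2 → C_1 sends each 2-simplex [p,q,r] to [q,r] − [p,r] + [p,q]. For instance
  ∂def = ef − df + de,
  ∂abf = bf − af + ab.
As a 12×6 matrix over Z this has rank 6, with invariant factors (1,1,1,1,1,1).

Reading off H_k = ker ∂_k / im ∂_{k+1}:

  H_0: rank C_0 − rank ∂_1 = 6 − 5 = 1, and the invariant factors of ∂_1 are all 1, so H_0 = Z.
  H_1: rank ker ∂_1 − rank ∂_2 = (12 − 5) − 6 = 1, and the invariant factors of ∂_2 are all 1, so H_1 = Z.
  H_2: rank ker ∂_2 − rank ∂_3 = (6 − 6) − 0 = 0, and there is no ∂_3, so H_2 = 0.

H_0 = Z,  H_1 = Z,  H_2 = 0.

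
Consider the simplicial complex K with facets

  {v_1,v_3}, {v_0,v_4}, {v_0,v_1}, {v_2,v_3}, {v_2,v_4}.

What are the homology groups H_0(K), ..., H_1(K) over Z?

H_0 = Z,  H_1 = Z.

K has 5 vertices, 5 edges.
rank ∂_0 = 0, rank ∂_1 = 4 ⇒ b_0 = 5 − 0 − 4 = 1; all invariant factors of ∂_1 are 1 so no torsion. So H_0 = Z.
rank ∂_1 = 4, rank ∂_2 = 0 ⇒ b_1 = 5 − 4 − 0 = 1. So H_1 = Z.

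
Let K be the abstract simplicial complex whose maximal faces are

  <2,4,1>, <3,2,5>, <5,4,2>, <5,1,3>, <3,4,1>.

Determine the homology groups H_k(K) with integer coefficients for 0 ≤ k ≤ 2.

H_0 = Z,  H_1 = Z,  H_2 = 0.

Fix the vertex order 1 < 2 < 3 < 4 < 5 and write every simplex with vertices in increasing order. Then dim K = 2 and the simplices of K are:

  0-simplices (5): [1], [2], [3], [4], [5]
  1-simplices (10): [1,2], [1,3], [1,4], [1,5], [2,3], [2,4], [2,5], [3,4], [3,5], [4,5]
  2-simplices (5): [1,2,4], [1,3,4], [1,3,5], [2,3,5], [2,4,5]

giving chain groups C_0 ≅ Z^5, C_1 ≅ Z^10, C_2 ≅ Z^5.

∂_1: C_1 → C_0 is given by ∂[p,q] = [q] − [p]. For instance
  ∂[1,5] = [5] − [1].
The resulting 5×10 matrix has rank 4, and its Smith normal form has invariant factors (1,1,1,1).

Boundary ∂_2: C_2 → C_1 maps a triangle to the signed sum of its edges. For instance
  ∂[2,3,5] = [3,5] − [2,5] + [2,3],
  ∂[1,2,4] = [2,4] − [1,4] + [1,2].
As a 10×5 matrix over Z this has rank 5, with invariant factors (1,1,1,1,1).

Now H_k = ker ∂_k / im ∂_{k+1}, so:

  H_0: rank C_0 − rank ∂_1 = 5 − 4 = 1, and the invariant factors of ∂_1 are all 1, so H_0 = Z.
  H_1: rank ker ∂_1 − rank ∂_2 = (10 − 4) − 5 = 1, and the invariant factors of ∂_2 are all 1, so H_1 = Z.
  H_2: rank ker ∂_2 − rank ∂_3 = (5 − 5) − 0 = 0, and there is no ∂_3, so H_2 = 0.

(K is a triangulation of the Möbius band.)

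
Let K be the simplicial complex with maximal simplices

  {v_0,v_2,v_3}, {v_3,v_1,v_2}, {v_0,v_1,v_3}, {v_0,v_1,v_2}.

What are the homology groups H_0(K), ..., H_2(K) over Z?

H_0 = Z,  H_1 = 0,  H_2 = Z.

Order the vertices as v_0 < v_1 < v_2 < v_3. Listing each simplex with vertices in this order, K has dimension 2 with simplices:

  0-simplices (4): [v_0], [v_1], [v_2], [v_3]
  1-simplices (6): [v_0,v_1], [v_0,v_2], [v_0,v_3], [v_1,v_2], [v_1,v_3], [v_2,v_3]
  2-simplices (4): [v_0,v_1,v_2], [v_0,v_1,v_3], [v_0,v_2,v_3], [v_1,v_2,v_3]

Hence C_0 ≅ Z^4, C_1 ≅ Z^6, C_2 ≅ Z^4.

The boundary map ∂_1: C_1 → C_0 maps an edge to its endpoints' difference, ∂[p,q] = q − p. For instance
  ∂[v_0,v_2] = [v_2] − [v_0].
This gives a 4×6 integer matrix of rank 3; reducing to Smith normal form yields diagonal entries (1,1,1).

∂_2: C_2 → C_1 maps a triangle to the signed sum of its edges. For instance
  ∂[v_1,v_2,v_3] = [v_2,v_3] − [v_1,v_3] + [v_1,v_2],
  ∂[v_0,v_2,v_3] = [v_2,v_3] − [v_0,v_3] + [v_0,v_2].
The 6×4 boundary matrix has rank 3 and Smith normal form diag(1,1,1).

Reading off H_k = ker ∂_k / im ∂_{k+1}:

  H_0: rank C_0 − rank ∂_1 = 4 − 3 = 1, and the invariant factors of ∂_1 are all 1, so H_0 ≅ Z.
  H_1: rank ker ∂_1 − rank ∂_2 = (6 − 3) − 3 = 0, and the invariant factors of ∂_2 are all 1, so H_1 ≅ 0.
  H_2: rank ker ∂_2 − rank ∂_3 = (4 − 3) − 0 = 1, and there is no ∂_3, so H_2 ≅ Z.

As a check, the Euler characteristic is 4 − 6 + 4 = 2, which agrees with 1 − 0 + 1 = 2.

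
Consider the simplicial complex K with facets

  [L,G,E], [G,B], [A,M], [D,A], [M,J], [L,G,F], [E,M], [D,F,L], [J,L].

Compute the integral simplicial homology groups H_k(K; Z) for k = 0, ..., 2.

H_0 = Z,  H_1 = Z^2,  H_2 = 0.

K has 9 vertices, 13 edges, 3 triangles.
rank ∂_0 = 0, rank ∂_1 = 8 ⇒ b_0 = 9 − 0 − 8 = 1; all invariant factors of ∂_1 are 1 so no torsion. So H_0 = Z.
rank ∂_1 = 8, rank ∂_2 = 3 ⇒ b_1 = 13 − 8 − 3 = 2; all invariant factors of ∂_2 are 1 so no torsion. So H_1 = Z^2.
rank ∂_2 = 3, rank ∂_3 = 0 ⇒ b_2 = 3 − 3 − 0 = 0. So H_2 = 0.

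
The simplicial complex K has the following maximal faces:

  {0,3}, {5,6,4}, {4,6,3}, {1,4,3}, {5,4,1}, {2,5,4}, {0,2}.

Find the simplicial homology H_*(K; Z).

H_0 = Z,  H_1 = Z,  H_2 = 0.

We work with the vertex ordering 0 < 1 < 2 < 3 < 4 < 5 < 6. The simplices of K, each written with vertices in increasing order, are:

  0-simplices (7): [0], [1], [2], [3], [4], [5], [6]
  1-simplices (12): [0,2], [0,3], [1,3], [1,4], [1,5], [2,4], [2,5], [3,4], [3,6], [4,5], [4,6], [5,6]
  2-simplices (5): [1,3,4], [1,4,5], [2,4,5], [3,4,6], [4,5,6]

giving chain groups C_0 ≅ Z^7, C_1 ≅ Z^12, C_2 ≅ Z^5.

∂_1: C_1 → C_0 maps an edge to its endpoints' difference, ∂[p,q] = q − p.
The resulting 7×12 matrix has rank 6, and its Smith normal form has invariant factors (1,1,1,1,1,1).

∂_2: C_2 → C_1 sends each 2-simplex [p,q,r] to [q,r] − [p,r] + [p,q]. For instance
  ∂[4,5,6] = [5,6] − [4,6] + [4,5],
  ∂[2,4,5] = [4,5] − [2,5] + [2,4].
The 12×5 boundary matrix has rank 5 and Smith normal form diag(1,1,1,1,1).

From H_k ≅ ker(∂_k) / im(∂_{k+1}) we obtain:

  H_0: rank C_0 − rank ∂_1 = 7 − 6 = 1, and the invariant factors of ∂_1 are all 1, so H_0 ≅ Z.
  H_1: rank ker ∂_1 − rank ∂_2 = (12 − 6) − 5 = 1, and the invariant factors of ∂_2 are all 1, so H_1 ≅ Z.
  H_2: rank ker ∂_2 − rank ∂_3 = (5 − 5) − 0 = 0, and there is no ∂_3, so H_2 ≅ 0.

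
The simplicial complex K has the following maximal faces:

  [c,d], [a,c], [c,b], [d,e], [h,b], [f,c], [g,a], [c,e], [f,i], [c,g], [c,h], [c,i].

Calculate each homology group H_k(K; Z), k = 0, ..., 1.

H_0 = Z,  H_1 = Z^4.

Order the vertices as a < b < c < d < e < f < g < h < i. Listing each simplex with vertices in this order, K has dimension 1 with simplices:

  0-simplices (9): a, b, c, d, e, f, g, h, i
  1-simplices (12): ac, ag, bc, bh, cd, ce, cf, cg, ch, ci, de, fi

so the chain groups are C_0 ≅ Z^9, C_1 ≅ Z^12.

The boundary map ∂_1: C_1 → C_0 sends each edge [p,q] (with p < q) to q − p. For instance
  ∂cg = g − c.
The 9×12 boundary matrix has rank 8 and Smith normal form diag(1,1,1,1,1,1,1,1).

Computing H_k = (kernel of ∂_k) / (image of ∂_{k+1}):

  H_0: rank C_0 − rank ∂_1 = 9 − 8 = 1, and the invariant factors of ∂_1 are all 1, so H_0 = Z.
  H_1: rank ker ∂_1 − rank ∂_2 = (12 − 8) − 0 = 4, and there is no ∂_2, so H_1 = Z^4.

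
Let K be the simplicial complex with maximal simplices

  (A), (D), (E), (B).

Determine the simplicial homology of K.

Take the total order A < B < D < E on the vertex set. Then K (dimension 0) consists of the simplices:

  0-simplices (4): A, B, D, E

giving chain groups C_0 ≅ Z^4.

Reading off H_k = ker ∂_k / im ∂_{k+1}:

  H_0: rank C_0 − rank ∂_1 = 4 − 0 = 4, and there is no ∂_1, so H_0 = Z^4.

H_0 = Z^4.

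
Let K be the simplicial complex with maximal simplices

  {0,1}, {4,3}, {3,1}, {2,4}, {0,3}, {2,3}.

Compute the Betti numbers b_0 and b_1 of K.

K has 5 vertices, 6 edges.
rank ∂_0 = 0, rank ∂_1 = 4 ⇒ b_0 = 5 − 0 − 4 = 1; all invariant factors of ∂_1 are 1 so no torsion. So H_0 = Z.
rank ∂_1 = 4, rank ∂_2 = 0 ⇒ b_1 = 6 − 4 − 0 = 2. So H_1 = Z^2.

b_0 = 1, b_1 = 2.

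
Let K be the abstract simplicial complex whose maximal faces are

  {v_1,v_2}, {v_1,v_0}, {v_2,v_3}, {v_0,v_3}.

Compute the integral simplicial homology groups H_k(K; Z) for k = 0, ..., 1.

H_0 ≅ Z,  H_1 ≅ Z.

Take the total order v_0 < v_1 < v_2 < v_3 on the vertex set. Then K (dimension 1) consists of the simplices:

  0-simplices (4): [v_0], [v_1], [v_2], [v_3]
  1-simplices (4): [v_0,v_1], [v_0,v_3], [v_1,v_2], [v_2,v_3]

Hence C_0 ≅ Z^4, C_1 ≅ Z^4.

The boundary map ∂_1: C_1 → C_0 sends each edge [p,q] (with p < q) to q − p. For instance
  ∂[v_0,v_3] = [v_3] − [v_0].
The resulting 4×4 matrix has rank 3, and its Smith normal form has invariant factors (1,1,1).

Computing H_k = (kernel of ∂_k) / (image of ∂_{k+1}):

  H_0: rank C_0 − rank ∂_1 = 4 − 3 = 1, and the invariant factors of ∂_1 are all 1, so H_0 = Z.
  H_1: rank ker ∂_1 − rank ∂_2 = (4 − 3) − 0 = 1, and there is no ∂_2, so H_1 = Z.

As a check, the Euler characteristic is 4 − 4 = 0, which agrees with 1 − 1 = 0.
(K is a triangulation of the circle S^1.)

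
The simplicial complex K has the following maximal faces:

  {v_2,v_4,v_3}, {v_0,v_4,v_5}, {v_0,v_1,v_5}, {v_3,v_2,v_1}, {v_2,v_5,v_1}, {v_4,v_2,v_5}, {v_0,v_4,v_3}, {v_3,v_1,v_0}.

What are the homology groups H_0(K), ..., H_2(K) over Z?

H_0 = Z,  H_1 = 0,  H_2 = Z.

Take the total order v_0 < v_1 < v_2 < v_3 < v_4 < v_5 on the vertex set. Then K (dimension 2) consists of the simplices:

  0-simplices (6): [v_0], [v_1], [v_2], [v_3], [v_4], [v_5]
  1-simplices (12): [v_0,v_1], [v_0,v_3], [v_0,v_4], [v_0,v_5], [v_1,v_2], [v_1,v_3], [v_1,v_5], [v_2,v_3], [v_2,v_4], [v_2,v_5], [v_3,v_4], [v_4,v_5]
  2-simplices (8): [v_0,v_1,v_3], [v_0,v_1,v_5], [v_0,v_3,v_4], [v_0,v_4,v_5], [v_1,v_2,v_3], [v_1,v_2,v_5], [v_2,v_3,v_4], [v_2,v_4,v_5]

so the chain groups are C_0 ≅ Z^6, C_1 ≅ Z^12, C_2 ≅ Z^8.

Boundary ∂_1: C_1 → C_0 is given by ∂[p,q] = [q] − [p].
The 6×12 boundary matrix has rank 5 and Smith normal form diag(1,1,1,1,1).

The boundary map ∂_2: C_2 → C_1 sends each 2-simplex [p,q,r] to [q,r] − [p,r] + [p,q]. For instance
  ∂[v_0,v_1,v_5] = [v_1,v_5] − [v_0,v_5] + [v_0,v_1],
  ∂[v_0,v_3,v_4] = [v_3,v_4] − [v_0,v_4] + [v_0,v_3].
As a 12×8 matrix over Z this has rank 7, with invariant factors (1,1,1,1,1,1,1).

Now H_k = ker ∂_k / im ∂_{k+1}, so:

  H_0: rank C_0 − rank ∂_1 = 6 − 5 = 1, and the invariant factors of ∂_1 are all 1, so H_0 = Z.
  H_1: rank ker ∂_1 − rank ∂_2 = (12 − 5) − 7 = 0, and the invariant factors of ∂_2 are all 1, so H_1 = 0.
  H_2: rank ker ∂_2 − rank ∂_3 = (8 − 7) − 0 = 1, and there is no ∂_3, so H_2 = Z.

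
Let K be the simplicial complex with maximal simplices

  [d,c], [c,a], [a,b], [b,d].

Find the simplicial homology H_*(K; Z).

K has 4 vertices, 4 edges.
rank ∂_0 = 0, rank ∂_1 = 3 ⇒ b_0 = 4 − 0 − 3 = 1; all invariant factors of ∂_1 are 1 so no torsion. So H_0 ≅ Z.
rank ∂_1 = 3, rank ∂_2 = 0 ⇒ b_1 = 4 − 3 − 0 = 1. So H_1 ≅ Z.

H_0 ≅ Z,  H_1 ≅ Z.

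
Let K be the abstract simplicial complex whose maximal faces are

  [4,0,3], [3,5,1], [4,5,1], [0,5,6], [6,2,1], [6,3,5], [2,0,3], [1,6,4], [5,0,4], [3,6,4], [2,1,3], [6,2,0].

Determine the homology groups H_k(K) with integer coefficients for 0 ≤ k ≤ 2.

H_0 ≅ Z,  H_1 ≅ Z/2,  H_2 = 0.

We work with the vertex ordering 0 < 1 < 2 < 3 < 4 < 5 < 6. The simplices of K, each written with vertices in increasing order, are:

  0-simplices (7): [0], [1], [2], [3], [4], [5], [6]
  1-simplices (18): [0,2], [0,3], [0,4], [0,5], [0,6], [1,2], [1,3], [1,4], [1,5], [1,6], [2,3], [2,6], [3,4], [3,5], [3,6], [4,5], [4,6], [5,6]
  2-simplices (12): [0,2,3], [0,2,6], [0,3,4], [0,4,5], [0,5,6], [1,2,3], [1,2,6], [1,3,5], [1,4,5], [1,4,6], [3,4,6], [3,5,6]

Hence C_0 ≅ Z^7, C_1 ≅ Z^18, C_2 ≅ Z^12.

Boundary ∂_1: C_1 → C_0 maps an edge to its endpoints' difference, ∂[p,q] = q − p.
The resulting 7×18 matrix has rank 6, and its Smith normal form has invariant factors (1,1,1,1,1,1).

The boundary map ∂_2: C_2 → C_1 acts by ∂[p,q,r] = [q,r] − [p,r] + [p,q]. For instance
  ∂[0,2,3] = [2,3] − [0,3] + [0,2],
  ∂[0,2,6] = [2,6] − [0,6] + [0,2].
The 18×12 boundary matrix has rank 12 and Smith normal form diag(1,1,1,1,1,1,1,1,1,1,1,2).

Computing H_k = (kernel of ∂_k) / (image of ∂_{k+1}):

  H_0: rank C_0 − rank ∂_1 = 7 − 6 = 1, and the invariant factors of ∂_1 are all 1, so H_0 = Z.
  H_1: rank ker ∂_1 − rank ∂_2 = (18 − 6) − 12 = 0, and ∂_2 has invariant factor 2 > 1, so H_1 = Z/2.
  H_2: rank ker ∂_2 − rank ∂_3 = (12 − 12) − 0 = 0, and there is no ∂_3, so H_2 = 0.

(K is a triangulation of the real projective plane RP^2.)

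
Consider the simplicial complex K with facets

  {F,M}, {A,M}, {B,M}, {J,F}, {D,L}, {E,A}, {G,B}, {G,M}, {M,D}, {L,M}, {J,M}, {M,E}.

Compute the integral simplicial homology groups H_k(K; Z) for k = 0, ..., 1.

Fix the vertex order A < B < D < E < F < G < J < L < M and write every simplex with vertices in increasing order. Then dim K = 1 and the simplices of K are:

  0-simplices (9): A, B, D, E, F, G, J, L, M
  1-simplices (12): AE, AM, BG, BM, DL, DM, EM, FJ, FM, GM, JM, LM

Hence C_0 ≅ Z^9, C_1 ≅ Z^12.

The boundary map ∂_1: C_1 → C_0 is given by ∂[p,q] = [q] − [p]. For instance
  ∂BG = G − B.
As a 9×12 matrix over Z this has rank 8, with invariant factors (1,1,1,1,1,1,1,1).

Reading off H_k = ker ∂_k / im ∂_{k+1}:

  H_0: rank C_0 − rank ∂_1 = 9 − 8 = 1, and the invariant factors of ∂_1 are all 1, so H_0 ≅ Z.
  H_1: rank ker ∂_1 − rank ∂_2 = (12 − 8) − 0 = 4, and there is no ∂_2, so H_1 ≅ Z^4.

As a check, the Euler characteristic is 9 − 12 = -3, which agrees with 1 − 4 = -3.

H_0 ≅ Z,  H_1 ≅ Z^4.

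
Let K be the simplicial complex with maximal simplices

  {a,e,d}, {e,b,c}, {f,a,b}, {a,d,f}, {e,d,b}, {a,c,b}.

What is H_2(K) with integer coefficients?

H_2 = 0.

Take the total order a < b < c < d < e < f on the vertex set. Then K (dimension 2) consists of the simplices:

  0-simplices (6): a, b, c, d, e, f
  1-simplices (12): ab, ac, ad, ae, af, bc, bd, be, bf, ce, de, df
  2-simplices (6): abc, abf, ade, adf, bce, bde

so the chain groups are C_0 ≅ Z^6, C_1 ≅ Z^12, C_2 ≅ Z^6.

Boundary ∂_1: C_1 → C_0 maps an edge to its endpoints' difference, ∂[p,q] = q − p. For instance
  ∂bc = c − b.
As a 6×12 matrix over Z this has rank 5, with invariant factors (1,1,1,1,1).

The boundary map ∂_2: C_2 → C_1 acts by ∂[p,q,r] = [q,r] − [p,r] + [p,q]. For instance
  ∂bde = de − be + bd,
  ∂abc = bc − ac + ab.
The 12×6 boundary matrix has rank 6 and Smith normal form diag(1,1,1,1,1,1).

Now H_k = ker ∂_k / im ∂_{k+1}, so:

  H_2: rank ker ∂_2 − rank ∂_3 = (6 − 6) − 0 = 0, and there is no ∂_3, so H_2 ≅ 0.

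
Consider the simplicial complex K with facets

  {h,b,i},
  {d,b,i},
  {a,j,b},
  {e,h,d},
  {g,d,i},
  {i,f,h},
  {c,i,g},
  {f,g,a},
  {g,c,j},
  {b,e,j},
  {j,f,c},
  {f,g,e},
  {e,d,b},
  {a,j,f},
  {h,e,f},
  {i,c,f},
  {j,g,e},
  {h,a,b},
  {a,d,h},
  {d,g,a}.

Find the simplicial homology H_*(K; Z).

K has 10 vertices, 30 edges, 20 triangles.
rank ∂_0 = 0, rank ∂_1 = 9 ⇒ b_0 = 10 − 0 − 9 = 1; all invariant factors of ∂_1 are 1 so no torsion. So H_0 = Z.
rank ∂_1 = 9, rank ∂_2 = 20 ⇒ b_1 = 30 − 9 − 20 = 1; ∂_2 has invariant factor(s) [2] giving torsion. So H_1 = Z ⊕ Z/2.
rank ∂_2 = 20, rank ∂_3 = 0 ⇒ b_2 = 20 − 20 − 0 = 0. So H_2 = 0.

H_0 ≅ Z,  H_1 ≅ Z ⊕ Z/2,  H_2 = 0.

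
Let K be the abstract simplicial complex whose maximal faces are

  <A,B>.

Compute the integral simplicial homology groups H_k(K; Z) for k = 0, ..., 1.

H_0 ≅ Z,  H_1 = 0.

We work with the vertex ordering A < B. The simplices of K, each written with vertices in increasing order, are:

  0-simplices (2): A, B
  1-simplices (1): AB

so the chain groups are C_0 ≅ Z^2, C_1 ≅ Z^1.

The boundary map ∂_1: C_1 → C_0 is given by ∂[p,q] = [q] − [p]. For instance
  ∂AB = B − A.
The resulting 2×1 matrix has rank 1, and its Smith normal form has invariant factors (1).

Computing H_k = (kernel of ∂_k) / (image of ∂_{k+1}):

  H_0: rank C_0 − rank ∂_1 = 2 − 1 = 1, and the invariant factors of ∂_1 are all 1, so H_0 = Z.
  H_1: rank ker ∂_1 − rank ∂_2 = (1 − 1) − 0 = 0, and there is no ∂_2, so H_1 = 0.

As a check, the Euler characteristic is 2 − 1 = 1, which agrees with 1 − 0 = 1.
(K is a triangulation of the 1-simplex.)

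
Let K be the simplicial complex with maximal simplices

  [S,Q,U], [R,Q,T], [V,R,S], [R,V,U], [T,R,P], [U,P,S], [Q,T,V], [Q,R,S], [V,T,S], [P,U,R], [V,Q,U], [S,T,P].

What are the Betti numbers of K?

We work with the vertex ordering P < Q < R < S < T < U < V. The simplices of K, each written with vertices in increasing order, are:

  0-simplices (7): P, Q, R, S, T, U, V
  1-simplices (18): PR, PS, PT, PU, QR, QS, QT, QU, QV, RS, RT, RU, RV, ST, SU, SV, TV, UV
  2-simplices (12): PRT, PRU, PST, PSU, QRS, QRT, QSU, QTV, QUV, RSV, RUV, STV

so the chain groups are C_0 ≅ Z^7, C_1 ≅ Z^18, C_2 ≅ Z^12.

Boundary ∂_1: C_1 → C_0 sends each edge [p,q] (with p < q) to q − p. For instance
  ∂RT = T − R.
The 7×18 boundary matrix has rank 6 and Smith normal form diag(1,1,1,1,1,1).

Boundary ∂_2: C_2 → C_1 sends each 2-simplex [p,q,r] to [q,r] − [p,r] + [p,q]. For instance
  ∂PST = ST − PT + PS,
  ∂PSU = SU − PU + PS.
As a 18×12 matrix over Z this has rank 12, with invariant factors (1,1,1,1,1,1,1,1,1,1,1,2).

Now H_k = ker ∂_k / im ∂_{k+1}, so:

  H_0: rank C_0 − rank ∂_1 = 7 − 6 = 1, and the invariant factors of ∂_1 are all 1, so H_0 ≅ Z.
  H_1: rank ker ∂_1 − rank ∂_2 = (18 − 6) − 12 = 0, and ∂_2 has invariant factor 2 > 1, so H_1 ≅ Z/2.
  H_2: rank ker ∂_2 − rank ∂_3 = (12 − 12) − 0 = 0, and there is no ∂_3, so H_2 ≅ 0.

As a check, the Euler characteristic is 7 − 18 + 12 = 1, which agrees with 1 − 0 + 0 = 1.
(K is a triangulation of the real projective plane RP^2.)

Hence the Betti numbers are b_0 = 1, b_1 = 0, b_2 = 0.

b_0 = 1, b_1 = 0, b_2 = 0.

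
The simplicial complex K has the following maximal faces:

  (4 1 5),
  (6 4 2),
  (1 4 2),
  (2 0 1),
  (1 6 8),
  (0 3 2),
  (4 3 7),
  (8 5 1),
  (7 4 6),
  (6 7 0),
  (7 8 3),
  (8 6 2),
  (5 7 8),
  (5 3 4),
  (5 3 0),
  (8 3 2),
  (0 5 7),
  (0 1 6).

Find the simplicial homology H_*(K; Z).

H_0 = Z,  H_1 = Z ⊕ Z/2Z,  H_2 = 0.

Fix the vertex order 0 < 1 < 2 < 3 < 4 < 5 < 6 < 7 < 8 and write every simplex with vertices in increasing order. Then dim K = 2 and the simplices of K are:

  0-simplices (9): [0], [1], [2], [3], [4], [5], [6], [7], [8]
  1-simplices (27): (27 of them)
  2-simplices (18): [0,1,2], [0,1,6], [0,2,3], [0,3,5], [0,5,7], [0,6,7], [1,2,4], [1,4,5], [1,5,8], [1,6,8], [2,3,8], [2,4,6], [2,6,8], [3,4,5], [3,4,7], [3,7,8], [4,6,7], [5,7,8]

so the chain groups are C_0 ≅ Z^9, C_1 ≅ Z^27, C_2 ≅ Z^18.

The boundary map ∂_1: C_1 → C_0 maps an edge to its endpoints' difference, ∂[p,q] = q − p. For instance
  ∂[3,5] = [5] − [3].
This gives a 9×27 integer matrix of rank 8; reducing to Smith normal form yields diagonal entries (1,1,1,1,1,1,1,1).

The boundary map ∂_2: C_2 → C_1 maps a triangle to the signed sum of its edges. For instance
  ∂[0,5,7] = [5,7] − [0,7] + [0,5],
  ∂[1,6,8] = [6,8] − [1,8] + [1,6].
The 27×18 boundary matrix has rank 18 and Smith normal form diag(1,1,1,1,1,1,1,1,1,1,1,1,1,1,1,1,1,2).

Reading off H_k = ker ∂_k / im ∂_{k+1}:

  H_0: rank C_0 − rank ∂_1 = 9 − 8 = 1, and the invariant factors of ∂_1 are all 1, so H_0 ≅ Z.
  H_1: rank ker ∂_1 − rank ∂_2 = (27 − 8) − 18 = 1, and ∂_2 has invariant factor 2 > 1, so H_1 ≅ Z ⊕ Z/2Z.
  H_2: rank ker ∂_2 − rank ∂_3 = (18 − 18) − 0 = 0, and there is no ∂_3, so H_2 ≅ 0.

(K is a triangulation of the Klein bottle.)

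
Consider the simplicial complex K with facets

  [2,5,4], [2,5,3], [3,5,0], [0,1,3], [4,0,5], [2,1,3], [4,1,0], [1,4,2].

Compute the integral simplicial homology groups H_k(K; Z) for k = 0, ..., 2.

We work with the vertex ordering 0 < 1 < 2 < 3 < 4 < 5. The simplices of K, each written with vertices in increasing order, are:

  0-simplices (6): [0], [1], [2], [3], [4], [5]
  1-simplices (12): [0,1], [0,3], [0,4], [0,5], [1,2], [1,3], [1,4], [2,3], [2,4], [2,5], [3,5], [4,5]
  2-simplices (8): [0,1,3], [0,1,4], [0,3,5], [0,4,5], [1,2,3], [1,2,4], [2,3,5], [2,4,5]

Hence C_0 ≅ Z^6, C_1 ≅ Z^12, C_2 ≅ Z^8.

Boundary ∂_1: C_1 → C_0 maps an edge to its endpoints' difference, ∂[p,q] = q − p.
As a 6×12 matrix over Z this has rank 5, with invariant factors (1,1,1,1,1).

The boundary map ∂_2: C_2 → C_1 maps a triangle to the signed sum of its edges. For instance
  ∂[2,3,5] = [3,5] − [2,5] + [2,3],
  ∂[0,3,5] = [3,5] − [0,5] + [0,3].
The 12×8 boundary matrix has rank 7 and Smith normal form diag(1,1,1,1,1,1,1).

From H_k ≅ ker(∂_k) / im(∂_{k+1}) we obtain:

  H_0: rank C_0 − rank ∂_1 = 6 − 5 = 1, and the invariant factors of ∂_1 are all 1, so H_0 ≅ Z.
  H_1: rank ker ∂_1 − rank ∂_2 = (12 − 5) − 7 = 0, and the invariant factors of ∂_2 are all 1, so H_1 ≅ 0.
  H_2: rank ker ∂_2 − rank ∂_3 = (8 − 7) − 0 = 1, and there is no ∂_3, so H_2 ≅ Z.

(K is a triangulation of the 2-sphere S^2.)

H_0 = Z,  H_1 = 0,  H_2 = Z.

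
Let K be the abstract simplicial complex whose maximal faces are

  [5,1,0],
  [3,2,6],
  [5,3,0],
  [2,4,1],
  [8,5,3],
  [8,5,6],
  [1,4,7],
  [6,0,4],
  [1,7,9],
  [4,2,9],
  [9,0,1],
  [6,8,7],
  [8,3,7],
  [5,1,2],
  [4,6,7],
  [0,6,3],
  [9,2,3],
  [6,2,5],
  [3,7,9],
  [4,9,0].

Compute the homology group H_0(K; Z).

Take the total order 0 < 1 < 2 < 3 < 4 < 5 < 6 < 7 < 8 < 9 on the vertex set. Then K (dimension 2) consists of the simplices:

  0-simplices (10): [0], [1], [2], [3], [4], [5], [6], [7], [8], [9]
  1-simplices (30): (30 of them)
  2-simplices (20): (20 of them)

so the chain groups are C_0 ≅ Z^10, C_1 ≅ Z^30, C_2 ≅ Z^20.

∂_1: C_1 → C_0 is given by ∂[p,q] = [q] − [p]. For instance
  ∂[1,5] = [5] − [1].
This gives a 10×30 integer matrix of rank 9; reducing to Smith normal form yields diagonal entries (1,1,1,1,1,1,1,1,1).

Boundary ∂_2: C_2 → C_1 sends each 2-simplex [p,q,r] to [q,r] − [p,r] + [p,q]. For instance
  ∂[2,4,9] = [4,9] − [2,9] + [2,4],
  ∂[0,1,5] = [1,5] − [0,5] + [0,1].
This gives a 30×20 integer matrix of rank 20; reducing to Smith normal form yields diagonal entries (1,1,1,1,1,1,1,1,1,1,1,1,1,1,1,1,1,1,1,2).

Reading off H_k = ker ∂_k / im ∂_{k+1}:

  H_0: rank C_0 − rank ∂_1 = 10 − 9 = 1, and the invariant factors of ∂_1 are all 1, so H_0 = Z.

(K is a triangulation of the Klein bottle.)

H_0 ≅ Z.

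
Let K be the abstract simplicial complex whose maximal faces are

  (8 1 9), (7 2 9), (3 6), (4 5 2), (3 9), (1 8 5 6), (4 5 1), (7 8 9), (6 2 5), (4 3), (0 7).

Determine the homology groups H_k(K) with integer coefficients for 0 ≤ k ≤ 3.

Fix the vertex order 0 < 1 < 2 < 3 < 4 < 5 < 6 < 7 < 8 < 9 and write every simplex with vertices in increasing order. Then dim K = 3 and the simplices of K are:

  0-simplices (10): [0], [1], [2], [3], [4], [5], [6], [7], [8], [9]
  1-simplices (21): [0,7], [1,4], [1,5], [1,6], [1,8], [1,9], [2,4], [2,5], [2,6], [2,7], [2,9], [3,4], [3,6], [3,9], [4,5], [5,6], [5,8], [6,8], [7,8], [7,9], [8,9]
  2-simplices (10): [1,4,5], [1,5,6], [1,5,8], [1,6,8], [1,8,9], [2,4,5], [2,5,6], [2,7,9], [5,6,8], [7,8,9]
  3-simplices (1): [1,5,6,8]

Hence C_0 ≅ Z^10, C_1 ≅ Z^21, C_2 ≅ Z^10, C_3 ≅ Z^1.

Boundary ∂_1: C_1 → C_0 maps an edge to its endpoints' difference, ∂[p,q] = q − p. For instance
  ∂[7,9] = [9] − [7].
The 10×21 boundary matrix has rank 9 and Smith normal form diag(1,1,1,1,1,1,1,1,1).

∂_2: C_2 → C_1 maps a triangle to the signed sum of its edges. For instance
  ∂[2,4,5] = [4,5] − [2,5] + [2,4],
  ∂[1,5,6] = [5,6] − [1,6] + [1,5].
As a 21×10 matrix over Z this has rank 9, with invariant factors (1,1,1,1,1,1,1,1,1).

The boundary map ∂_3: C_3 → C_2 sends each 3-simplex σ to the alternating sum Σ_i (−1)^i (σ with its i-th vertex removed). For instance
  ∂[1,5,6,8] = [5,6,8] − [1,6,8] + [1,5,8] − [1,5,6].
As a 10×1 matrix over Z this has rank 1, with invariant factors (1).

From H_k ≅ ker(∂_k) / im(∂_{k+1}) we obtain:

  H_0: rank C_0 − rank ∂_1 = 10 − 9 = 1, and the invariant factors of ∂_1 are all 1, so H_0 ≅ Z.
  H_1: rank ker ∂_1 − rank ∂_2 = (21 − 9) − 9 = 3, and the invariant factors of ∂_2 are all 1, so H_1 ≅ Z^3.
  H_2: rank ker ∂_2 − rank ∂_3 = (10 − 9) − 1 = 0, and the invariant factors of ∂_3 are all 1, so H_2 ≅ 0.
  H_3: rank ker ∂_3 − rank ∂_4 = (1 − 1) − 0 = 0, and there is no ∂_4, so H_3 ≅ 0.

As a check, the Euler characteristic is 10 − 21 + 10 − 1 = -2, which agrees with 1 − 3 + 0 − 0 = -2.

H_0 = Z,  H_1 = Z^3,  H_2 = 0,  H_3 = 0.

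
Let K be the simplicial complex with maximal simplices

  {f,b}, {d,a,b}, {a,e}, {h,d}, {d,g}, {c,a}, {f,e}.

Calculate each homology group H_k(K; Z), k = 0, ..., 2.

H_0 = Z,  H_1 = Z,  H_2 = 0.

Fix the vertex order a < b < c < d < e < f < g < h and write every simplex with vertices in increasing order. Then dim K = 2 and the simplices of K are:

  0-simplices (8): a, b, c, d, e, f, g, h
  1-simplices (9): ab, ac, ad, ae, bd, bf, dg, dh, ef
  2-simplices (1): abd

so the chain groups are C_0 ≅ Z^8, C_1 ≅ Z^9, C_2 ≅ Z^1.

The boundary map ∂_1: C_1 → C_0 sends each edge [p,q] (with p < q) to q − p. For instance
  ∂ae = e − a.
As a 8×9 matrix over Z this has rank 7, with invariant factors (1,1,1,1,1,1,1).

The boundary map ∂_2: C_2 → C_1 acts by ∂[p,q,r] = [q,r] − [p,r] + [p,q]. For instance
  ∂abd = bd − ad + ab.
The resulting 9×1 matrix has rank 1, and its Smith normal form has invariant factors (1).

Reading off H_k = ker ∂_k / im ∂_{k+1}:

  H_0: rank C_0 − rank ∂_1 = 8 − 7 = 1, and the invariant factors of ∂_1 are all 1, so H_0 ≅ Z.
  H_1: rank ker ∂_1 − rank ∂_2 = (9 − 7) − 1 = 1, and the invariant factors of ∂_2 are all 1, so H_1 ≅ Z.
  H_2: rank ker ∂_2 − rank ∂_3 = (1 − 1) − 0 = 0, and there is no ∂_3, so H_2 ≅ 0.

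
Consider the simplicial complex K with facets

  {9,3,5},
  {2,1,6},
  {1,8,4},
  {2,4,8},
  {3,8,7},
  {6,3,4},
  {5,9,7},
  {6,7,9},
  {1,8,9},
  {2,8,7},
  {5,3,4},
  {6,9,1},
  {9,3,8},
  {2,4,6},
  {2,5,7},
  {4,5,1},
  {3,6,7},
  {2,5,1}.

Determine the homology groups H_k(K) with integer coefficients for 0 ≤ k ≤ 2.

K has 9 vertices, 27 edges, 18 triangles.
rank ∂_0 = 0, rank ∂_1 = 8 ⇒ b_0 = 9 − 0 − 8 = 1; all invariant factors of ∂_1 are 1 so no torsion. So H_0 ≅ Z.
rank ∂_1 = 8, rank ∂_2 = 18 ⇒ b_1 = 27 − 8 − 18 = 1; ∂_2 has invariant factor(s) [2] giving torsion. So H_1 ≅ Z ⊕ Z/2Z.
rank ∂_2 = 18, rank ∂_3 = 0 ⇒ b_2 = 18 − 18 − 0 = 0. So H_2 ≅ 0.

H_0 ≅ Z,  H_1 ≅ Z ⊕ Z/2Z,  H_2 = 0.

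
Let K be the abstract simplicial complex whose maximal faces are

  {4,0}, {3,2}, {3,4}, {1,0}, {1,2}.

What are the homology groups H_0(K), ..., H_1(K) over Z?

We work with the vertex ordering 0 < 1 < 2 < 3 < 4. The simplices of K, each written with vertices in increasing order, are:

  0-simplices (5): [0], [1], [2], [3], [4]
  1-simplices (5): [0,1], [0,4], [1,2], [2,3], [3,4]

Hence C_0 ≅ Z^5, C_1 ≅ Z^5.

∂_1: C_1 → C_0 sends each edge [p,q] (with p < q) to q − p. For instance
  ∂[2,3] = [3] − [2].
The 5×5 boundary matrix has rank 4 and Smith normal form diag(1,1,1,1).

Computing H_k = (kernel of ∂_k) / (image of ∂_{k+1}):

  H_0: rank C_0 − rank ∂_1 = 5 − 4 = 1, and the invariant factors of ∂_1 are all 1, so H_0 = Z.
  H_1: rank ker ∂_1 − rank ∂_2 = (5 − 4) − 0 = 1, and there is no ∂_2, so H_1 = Z.

(K is a triangulation of the circle S^1.)

H_0 ≅ Z,  H_1 ≅ Z.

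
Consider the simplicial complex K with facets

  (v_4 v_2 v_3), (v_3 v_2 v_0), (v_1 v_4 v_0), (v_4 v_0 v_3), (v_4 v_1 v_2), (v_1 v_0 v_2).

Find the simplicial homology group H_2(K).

H_2 = Z.

Order the vertices as v_0 < v_1 < v_2 < v_3 < v_4. Listing each simplex with vertices in this order, K has dimension 2 with simplices:

  0-simplices (5): [v_0], [v_1], [v_2], [v_3], [v_4]
  1-simplices (9): [v_0,v_1], [v_0,v_2], [v_0,v_3], [v_0,v_4], [v_1,v_2], [v_1,v_4], [v_2,v_3], [v_2,v_4], [v_3,v_4]
  2-simplices (6): [v_0,v_1,v_2], [v_0,v_1,v_4], [v_0,v_2,v_3], [v_0,v_3,v_4], [v_1,v_2,v_4], [v_2,v_3,v_4]

Hence C_0 ≅ Z^5, C_1 ≅ Z^9, C_2 ≅ Z^6.

The boundary map ∂_1: C_1 → C_0 sends each edge [p,q] (with p < q) to q − p.
This gives a 5×9 integer matrix of rank 4; reducing to Smith normal form yields diagonal entries (1,1,1,1).

∂_2: C_2 → C_1 acts by ∂[p,q,r] = [q,r] − [p,r] + [p,q]. For instance
  ∂[v_1,v_2,v_4] = [v_2,v_4] − [v_1,v_4] + [v_1,v_2],
  ∂[v_0,v_1,v_2] = [v_1,v_2] − [v_0,v_2] + [v_0,v_1].
The resulting 9×6 matrix has rank 5, and its Smith normal form has invariant factors (1,1,1,1,1).

Reading off H_k = ker ∂_k / im ∂_{k+1}:

  H_2: rank ker ∂_2 − rank ∂_3 = (6 − 5) − 0 = 1, and there is no ∂_3, so H_2 ≅ Z.

(K is a triangulation of the 2-sphere S^2.)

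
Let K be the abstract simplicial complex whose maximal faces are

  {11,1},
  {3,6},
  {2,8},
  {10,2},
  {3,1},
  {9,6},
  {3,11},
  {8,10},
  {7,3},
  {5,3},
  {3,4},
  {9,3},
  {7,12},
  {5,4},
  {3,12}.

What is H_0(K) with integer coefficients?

Take the total order 1 < 2 < 3 < 4 < 5 < 6 < 7 < 8 < 9 < 10 < 11 < 12 on the vertex set. Then K (dimension 1) consists of the simplices:

  0-simplices (12): [1], [2], [3], [4], [5], [6], [7], [8], [9], [10], [11], [12]
  1-simplices (15): [1,3], [1,11], [2,8], [2,10], [3,4], [3,5], [3,6], [3,7], [3,9], [3,11], [3,12], [4,5], [6,9], [7,12], [8,10]

so the chain groups are C_0 ≅ Z^12, C_1 ≅ Z^15.

∂_1: C_1 → C_0 sends each edge [p,q] (with p < q) to q − p. For instance
  ∂[1,11] = [11] − [1].
As a 12×15 matrix over Z this has rank 10, with invariant factors (1,1,1,1,1,1,1,1,1,1).

From H_k ≅ ker(∂_k) / im(∂_{k+1}) we obtain:

  H_0: rank C_0 − rank ∂_1 = 12 − 10 = 2, and the invariant factors of ∂_1 are all 1, so H_0 = Z^2.

(K is a triangulation of the disjoint union of a wedge of 4 circles and the circle S^1.)

H_0 ≅ Z^2.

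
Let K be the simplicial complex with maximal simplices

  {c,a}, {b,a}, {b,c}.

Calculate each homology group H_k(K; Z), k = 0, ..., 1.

We work with the vertex ordering a < b < c. The simplices of K, each written with vertices in increasing order, are:

  0-simplices (3): a, b, c
  1-simplices (3): ab, ac, bc

Hence C_0 ≅ Z^3, C_1 ≅ Z^3.

∂_1: C_1 → C_0 is given by ∂[p,q] = [q] − [p]. For instance
  ∂ac = c − a.
This gives a 3×3 integer matrix of rank 2; reducing to Smith normal form yields diagonal entries (1,1).

From H_k ≅ ker(∂_k) / im(∂_{k+1}) we obtain:

  H_0: rank C_0 − rank ∂_1 = 3 − 2 = 1, and the invariant factors of ∂_1 are all 1, so H_0 ≅ Z.
  H_1: rank ker ∂_1 − rank ∂_2 = (3 − 2) − 0 = 1, and there is no ∂_2, so H_1 ≅ Z.

H_0 = Z,  H_1 = Z.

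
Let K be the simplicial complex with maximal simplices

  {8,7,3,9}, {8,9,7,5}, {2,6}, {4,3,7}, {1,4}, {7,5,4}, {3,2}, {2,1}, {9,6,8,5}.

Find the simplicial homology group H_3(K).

H_3 ≅ 0.

K has 9 vertices, 19 edges, 12 triangles, 3 3-simplices.
rank ∂_3 = 3, rank ∂_4 = 0 ⇒ b_3 = 3 − 3 − 0 = 0. So H_3 = 0.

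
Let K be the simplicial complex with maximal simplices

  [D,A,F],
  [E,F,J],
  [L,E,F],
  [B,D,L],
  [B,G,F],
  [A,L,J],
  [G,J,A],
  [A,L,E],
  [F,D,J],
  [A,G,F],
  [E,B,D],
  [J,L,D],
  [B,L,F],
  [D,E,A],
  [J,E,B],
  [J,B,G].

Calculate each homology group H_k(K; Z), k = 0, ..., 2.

H_0 ≅ Z,  H_1 ≅ Z^2,  H_2 ≅ Z.

Order the vertices as A < B < D < E < F < G < J < L. Listing each simplex with vertices in this order, K has dimension 2 with simplices:

  0-simplices (8): A, B, D, E, F, G, J, L
  1-simplices (24): AD, AE, AF, AG, AJ, AL, BD, BE, BF, BG, BJ, BL, DE, DF, DJ, DL, EF, EJ, EL, FG, FJ, FL, GJ, JL
  2-simplices (16): ADE, ADF, AEL, AFG, AGJ, AJL, BDE, BDL, BEJ, BFG, BFL, BGJ, DFJ, DJL, EFJ, EFL

giving chain groups C_0 ≅ Z^8, C_1 ≅ Z^24, C_2 ≅ Z^16.

Boundary ∂_1: C_1 → C_0 sends each edge [p,q] (with p < q) to q − p. For instance
  ∂DL = L − D.
The 8×24 boundary matrix has rank 7 and Smith normal form diag(1,1,1,1,1,1,1).

The boundary map ∂_2: C_2 → C_1 acts by ∂[p,q,r] = [q,r] − [p,r] + [p,q]. For instance
  ∂ADF = DF − AF + AD,
  ∂AEL = EL − AL + AE.
The 24×16 boundary matrix has rank 15 and Smith normal form diag(1,1,1,1,1,1,1,1,1,1,1,1,1,1,1).

Computing H_k = (kernel of ∂_k) / (image of ∂_{k+1}):

  H_0: rank C_0 − rank ∂_1 = 8 − 7 = 1, and the invariant factors of ∂_1 are all 1, so H_0 = Z.
  H_1: rank ker ∂_1 − rank ∂_2 = (24 − 7) − 15 = 2, and the invariant factors of ∂_2 are all 1, so H_1 = Z^2.
  H_2: rank ker ∂_2 − rank ∂_3 = (16 − 15) − 0 = 1, and there is no ∂_3, so H_2 = Z.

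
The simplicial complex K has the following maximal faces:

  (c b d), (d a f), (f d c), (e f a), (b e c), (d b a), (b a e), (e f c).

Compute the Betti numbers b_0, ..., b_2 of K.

b_0 = 1, b_1 = 0, b_2 = 1.

Fix the vertex order a < b < c < d < e < f and write every simplex with vertices in increasing order. Then dim K = 2 and the simplices of K are:

  0-simplices (6): a, b, c, d, e, f
  1-simplices (12): ab, ad, ae, af, bc, bd, be, cd, ce, cf, df, ef
  2-simplices (8): abd, abe, adf, aef, bcd, bce, cdf, cef

so the chain groups are C_0 ≅ Z^6, C_1 ≅ Z^12, C_2 ≅ Z^8.

The boundary map ∂_1: C_1 → C_0 is given by ∂[p,q] = [q] − [p]. For instance
  ∂cd = d − c.
As a 6×12 matrix over Z this has rank 5, with invariant factors (1,1,1,1,1).

Boundary ∂_2: C_2 → C_1 sends each 2-simplex [p,q,r] to [q,r] − [p,r] + [p,q]. For instance
  ∂abe = be − ae + ab,
  ∂cef = ef − cf + ce.
The resulting 12×8 matrix has rank 7, and its Smith normal form has invariant factors (1,1,1,1,1,1,1).

From H_k ≅ ker(∂_k) / im(∂_{k+1}) we obtain:

  H_0: rank C_0 − rank ∂_1 = 6 − 5 = 1, and the invariant factors of ∂_1 are all 1, so H_0 ≅ Z.
  H_1: rank ker ∂_1 − rank ∂_2 = (12 − 5) − 7 = 0, and the invariant factors of ∂_2 are all 1, so H_1 ≅ 0.
  H_2: rank ker ∂_2 − rank ∂_3 = (8 − 7) − 0 = 1, and there is no ∂_3, so H_2 ≅ Z.

(K is a triangulation of the 2-sphere S^2.)

Hence the Betti numbers are b_0 = 1, b_1 = 0, b_2 = 1.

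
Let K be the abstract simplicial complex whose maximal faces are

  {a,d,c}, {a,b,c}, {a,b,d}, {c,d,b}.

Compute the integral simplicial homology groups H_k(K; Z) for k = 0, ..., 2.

H_0 ≅ Z,  H_1 = 0,  H_2 ≅ Z.

Order the vertices as a < b < c < d. Listing each simplex with vertices in this order, K has dimension 2 with simplices:

  0-simplices (4): a, b, c, d
  1-simplices (6): ab, ac, ad, bc, bd, cd
  2-simplices (4): abc, abd, acd, bcd

so the chain groups are C_0 ≅ Z^4, C_1 ≅ Z^6, C_2 ≅ Z^4.

Boundary ∂_1: C_1 → C_0 maps an edge to its endpoints' difference, ∂[p,q] = q − p. For instance
  ∂cd = d − c.
As a 4×6 matrix over Z this has rank 3, with invariant factors (1,1,1).

∂_2: C_2 → C_1 sends each 2-simplex [p,q,r] to [q,r] − [p,r] + [p,q]. For instance
  ∂abc = bc − ac + ab,
  ∂abd = bd − ad + ab.
The resulting 6×4 matrix has rank 3, and its Smith normal form has invariant factors (1,1,1).

Now H_k = ker ∂_k / im ∂_{k+1}, so:

  H_0: rank C_0 − rank ∂_1 = 4 − 3 = 1, and the invariant factors of ∂_1 are all 1, so H_0 ≅ Z.
  H_1: rank ker ∂_1 − rank ∂_2 = (6 − 3) − 3 = 0, and the invariant factors of ∂_2 are all 1, so H_1 ≅ 0.
  H_2: rank ker ∂_2 − rank ∂_3 = (4 − 3) − 0 = 1, and there is no ∂_3, so H_2 ≅ Z.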